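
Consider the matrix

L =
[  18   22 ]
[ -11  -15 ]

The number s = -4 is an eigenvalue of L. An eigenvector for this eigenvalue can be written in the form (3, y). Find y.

-3

We need (L + 4I)v = 0.
L + 4I = [[22, 22], [-11, -11]].
Row 1: (22)·3 + (22)·y = 0
Row 2: (-11)·3 + (-11)·y = 0
Solving gives y = -3.
Check: L·(3, -3) = (-12, 12) = -4·(3, -3).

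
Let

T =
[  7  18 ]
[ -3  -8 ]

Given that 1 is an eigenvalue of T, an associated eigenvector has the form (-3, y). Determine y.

1

We need (T - 1I)v = 0.
T - 1I = [[6, 18], [-3, -9]].
Row 1: (6)·-3 + (18)·y = 0
Row 2: (-3)·-3 + (-9)·y = 0
Solving gives y = 1.
Check: T·(-3, 1) = (-3, 1) = 1·(-3, 1).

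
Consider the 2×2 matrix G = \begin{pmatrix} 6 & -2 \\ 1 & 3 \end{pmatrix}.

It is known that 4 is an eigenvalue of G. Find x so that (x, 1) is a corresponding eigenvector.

1

We need (G - 4I)v = 0.
G - 4I = [[2, -2], [1, -1]].
Row 1: (2)·x + (-2)·1 = 0
Row 2: (1)·x + (-1)·1 = 0
Solving gives x = 1.
Check: G·(1, 1) = (4, 4) = 4·(1, 1).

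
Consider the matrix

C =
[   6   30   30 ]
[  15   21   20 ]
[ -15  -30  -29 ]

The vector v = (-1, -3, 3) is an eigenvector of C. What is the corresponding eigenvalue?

6

Compute Cv: C·(-1, -3, 3) = (-6, -18, 18).
Since Cv = λv, compare component 1: -6 = λ·-1, so λ = 6.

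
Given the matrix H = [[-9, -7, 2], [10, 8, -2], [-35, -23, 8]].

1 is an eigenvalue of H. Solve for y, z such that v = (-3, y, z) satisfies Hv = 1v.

We need (H - 1I)v = 0.
H - 1I = [[-10, -7, 2], [10, 7, -2], [-35, -23, 7]].
Row 1: (-10)·-3 + (-7)·y + (2)·z = 0
Row 2: (10)·-3 + (7)·y + (-2)·z = 0
Row 3: (-35)·-3 + (-23)·y + (7)·z = 0
Solving gives y = 0, z = -15.
Check: H·(-3, 0, -15) = (-3, 0, -15) = 1·(-3, 0, -15).

0, -15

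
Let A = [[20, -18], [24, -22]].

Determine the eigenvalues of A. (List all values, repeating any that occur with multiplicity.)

det(A - lambda·I) = (20 - lambda)(-22 - lambda) - (-18)·(24) = lambda^2 + 2·lambda - 8.
This factors as (lambda + 4)·(lambda - 2) = 0.
Eigenvalues: -4, 2.

-4, 2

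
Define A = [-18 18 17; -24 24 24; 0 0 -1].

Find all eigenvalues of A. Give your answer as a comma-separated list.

Compute the characteristic polynomial p(r) = det(rI - A).
Expanding the 3×3 determinant: p(r) = r^3 - 5r^2 - 6r.
Rational-root test: r = 0 gives p(0) = 0.
Factor out r: p(r) = r·(r^2 - 5r - 6).
The quadratic factors as (r + 1)·(r - 6).
Eigenvalues: -1, 0, 6.

-1, 0, 6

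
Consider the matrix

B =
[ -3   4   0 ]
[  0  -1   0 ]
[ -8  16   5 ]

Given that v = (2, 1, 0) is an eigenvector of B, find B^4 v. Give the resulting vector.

(2, 1, 0)

First find the eigenvalue: Bv = (-2, -1, 0) = -1·(2, 1, 0), so λ = -1.
Then B^4 v = λ^4·v = (-1)^4·(2, 1, 0) = 1·(2, 1, 0) = (2, 1, 0).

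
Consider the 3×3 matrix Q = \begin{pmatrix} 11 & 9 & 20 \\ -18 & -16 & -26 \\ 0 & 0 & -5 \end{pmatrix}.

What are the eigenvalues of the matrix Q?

-7, -5, 2

Set up det(λI - Q) = 0.
Expanding the 3×3 determinant: p(λ) = λ^3 + 10λ^2 + 11λ - 70.
Try λ = 2: p(2) = 0, so 2 is a root.
Dividing by (λ - 2) leaves λ^2 + 12λ + 35.
The quadratic factors as (λ + 7)·(λ + 5).
Eigenvalues: -7, -5, 2.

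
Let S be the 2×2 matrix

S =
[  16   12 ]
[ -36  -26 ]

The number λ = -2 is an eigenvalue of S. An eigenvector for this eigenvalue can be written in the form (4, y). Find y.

-6

We need (S + 2I)v = 0.
S + 2I = [[18, 12], [-36, -24]].
Row 1: (18)·4 + (12)·y = 0
Row 2: (-36)·4 + (-24)·y = 0
Solving gives y = -6.
Check: S·(4, -6) = (-8, 12) = -2·(4, -6).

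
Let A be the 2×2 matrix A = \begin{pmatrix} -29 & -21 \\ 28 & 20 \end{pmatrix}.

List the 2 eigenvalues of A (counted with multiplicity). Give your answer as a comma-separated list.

-8, -1

det(A - sI) = (-29 - s)(20 - s) - (-21)·(28) = s^2 + 9s + 8.
This factors as (s + 8)·(s + 1) = 0.
Eigenvalues: -8, -1.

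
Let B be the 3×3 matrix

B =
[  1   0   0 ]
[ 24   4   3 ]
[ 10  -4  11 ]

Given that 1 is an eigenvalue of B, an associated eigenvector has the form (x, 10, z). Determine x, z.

-2, 6

We need (B - 1I)v = 0.
B - 1I = [[0, 0, 0], [24, 3, 3], [10, -4, 10]].
Row 1: (0)·x + (0)·10 + (0)·z = 0
Row 2: (24)·x + (3)·10 + (3)·z = 0
Row 3: (10)·x + (-4)·10 + (10)·z = 0
Solving gives x = -2, z = 6.
Check: B·(-2, 10, 6) = (-2, 10, 6) = 1·(-2, 10, 6).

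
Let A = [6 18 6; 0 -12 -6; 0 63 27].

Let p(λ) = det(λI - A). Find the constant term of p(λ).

p(λ) = λ^3 - 21λ^2 + 144λ - 324.
The constant term is -324.

-324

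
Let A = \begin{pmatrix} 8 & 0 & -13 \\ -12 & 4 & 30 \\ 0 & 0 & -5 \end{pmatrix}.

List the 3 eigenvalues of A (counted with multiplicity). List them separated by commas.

Compute the characteristic polynomial p(μ) = det(μI - A).
Cofactor expansion gives p(μ) = μ^3 - 7μ^2 - 28μ + 160.
Rational-root test: μ = 4 gives p(4) = 0.
Dividing by (μ - 4) leaves μ^2 - 3μ - 40.
The quadratic factors as (μ + 5)·(μ - 8).
Eigenvalues: -5, 4, 8.

-5, 4, 8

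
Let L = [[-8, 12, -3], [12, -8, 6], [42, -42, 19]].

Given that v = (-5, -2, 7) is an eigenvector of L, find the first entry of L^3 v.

-5

First find the eigenvalue: Lv = (-5, -2, 7) = 1·(-5, -2, 7), so λ = 1.
Then L^3 v = λ^3·v = 1^3·(-5, -2, 7) = 1·(-5, -2, 7) = (-5, -2, 7).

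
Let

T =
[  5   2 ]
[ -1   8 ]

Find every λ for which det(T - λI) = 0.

det(T - λI) = (5 - λ)(8 - λ) - (2)·(-1) = λ^2 - 13λ + 42.
This factors as (λ - 6)·(λ - 7) = 0.
Eigenvalues: 6, 7.

6, 7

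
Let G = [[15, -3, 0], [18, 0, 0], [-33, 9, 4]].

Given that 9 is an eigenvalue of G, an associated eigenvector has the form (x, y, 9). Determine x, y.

We need (G - 9I)v = 0.
G - 9I = [[6, -3, 0], [18, -9, 0], [-33, 9, -5]].
Row 1: (6)·x + (-3)·y + (0)·9 = 0
Row 2: (18)·x + (-9)·y + (0)·9 = 0
Row 3: (-33)·x + (9)·y + (-5)·9 = 0
Solving gives x = -3, y = -6.
Check: G·(-3, -6, 9) = (-27, -54, 81) = 9·(-3, -6, 9).

-3, -6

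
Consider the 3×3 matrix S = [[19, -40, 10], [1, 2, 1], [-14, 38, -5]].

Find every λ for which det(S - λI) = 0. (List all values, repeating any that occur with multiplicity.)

3, 4, 9

Set up det(λI - S) = 0.
Expanding the 3×3 determinant: p(λ) = λ^3 - 16λ^2 + 75λ - 108.
Rational-root test: λ = 3 gives p(3) = 0.
Factor out (λ - 3): p(λ) = (λ - 3)·(λ^2 - 13λ + 36).
The quadratic factors as (λ - 4)·(λ - 9).
Eigenvalues: 3, 4, 9.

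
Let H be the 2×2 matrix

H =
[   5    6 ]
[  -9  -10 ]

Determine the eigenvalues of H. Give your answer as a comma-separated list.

-4, -1

det(H - tI) = (5 - t)(-10 - t) - (6)·(-9) = t^2 + 5t + 4.
This factors as (t + 4)·(t + 1) = 0.
Eigenvalues: -4, -1.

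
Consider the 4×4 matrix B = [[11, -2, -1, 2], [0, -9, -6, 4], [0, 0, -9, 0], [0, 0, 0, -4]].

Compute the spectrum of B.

B is upper triangular, so its eigenvalues are the diagonal entries.
Diagonal: 11, -9, -9, -4.

-9, -9, -4, 11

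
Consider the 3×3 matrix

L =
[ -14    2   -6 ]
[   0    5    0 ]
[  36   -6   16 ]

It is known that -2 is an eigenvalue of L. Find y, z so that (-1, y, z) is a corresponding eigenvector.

We need (L + 2I)v = 0.
L + 2I = [[-12, 2, -6], [0, 7, 0], [36, -6, 18]].
Row 1: (-12)·-1 + (2)·y + (-6)·z = 0
Row 2: (0)·-1 + (7)·y + (0)·z = 0
Row 3: (36)·-1 + (-6)·y + (18)·z = 0
Solving gives y = 0, z = 2.
Check: L·(-1, 0, 2) = (2, 0, -4) = -2·(-1, 0, 2).

0, 2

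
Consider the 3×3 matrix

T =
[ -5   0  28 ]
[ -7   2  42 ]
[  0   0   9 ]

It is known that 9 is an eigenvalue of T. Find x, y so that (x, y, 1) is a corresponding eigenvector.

2, 4

We need (T - 9I)v = 0.
T - 9I = [[-14, 0, 28], [-7, -7, 42], [0, 0, 0]].
Row 1: (-14)·x + (0)·y + (28)·1 = 0
Row 2: (-7)·x + (-7)·y + (42)·1 = 0
Row 3: (0)·x + (0)·y + (0)·1 = 0
Solving gives x = 2, y = 4.
Check: T·(2, 4, 1) = (18, 36, 9) = 9·(2, 4, 1).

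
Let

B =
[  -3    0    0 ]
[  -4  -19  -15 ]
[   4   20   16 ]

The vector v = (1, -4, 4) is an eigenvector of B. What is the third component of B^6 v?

2916

First find the eigenvalue: Bv = (-3, 12, -12) = -3·(1, -4, 4), so λ = -3.
Then B^6 v = λ^6·v = (-3)^6·(1, -4, 4) = 729·(1, -4, 4) = (729, -2916, 2916).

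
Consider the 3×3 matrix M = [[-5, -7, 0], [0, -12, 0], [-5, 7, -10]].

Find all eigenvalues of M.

Compute the characteristic polynomial p(μ) = det(μI - M).
Cofactor expansion gives p(μ) = μ^3 + 27μ^2 + 230μ + 600.
Rational-root test: μ = -12 gives p(-12) = 0.
Dividing by (μ + 12) leaves μ^2 + 15μ + 50.
The quadratic factors as (μ + 10)·(μ + 5).
Eigenvalues: -12, -10, -5.

-12, -10, -5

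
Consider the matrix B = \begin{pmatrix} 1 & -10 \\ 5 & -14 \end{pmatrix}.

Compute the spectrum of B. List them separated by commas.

-9, -4

det(B - λI) = (1 - λ)(-14 - λ) - (-10)·(5) = λ^2 + 13λ + 36.
This factors as (λ + 9)·(λ + 4) = 0.
Eigenvalues: -9, -4.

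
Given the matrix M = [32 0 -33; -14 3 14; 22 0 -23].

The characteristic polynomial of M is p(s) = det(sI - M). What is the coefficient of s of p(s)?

17

p(s) = s^3 - 12s^2 + 17s + 30.
The coefficient of s is 17.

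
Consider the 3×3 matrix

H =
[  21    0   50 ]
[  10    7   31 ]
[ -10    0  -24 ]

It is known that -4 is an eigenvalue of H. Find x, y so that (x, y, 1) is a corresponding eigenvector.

We need (H + 4I)v = 0.
H + 4I = [[25, 0, 50], [10, 11, 31], [-10, 0, -20]].
Row 1: (25)·x + (0)·y + (50)·1 = 0
Row 2: (10)·x + (11)·y + (31)·1 = 0
Row 3: (-10)·x + (0)·y + (-20)·1 = 0
Solving gives x = -2, y = -1.
Check: H·(-2, -1, 1) = (8, 4, -4) = -4·(-2, -1, 1).

-2, -1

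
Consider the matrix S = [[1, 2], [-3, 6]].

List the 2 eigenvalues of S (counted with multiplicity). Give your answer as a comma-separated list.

det(S - rI) = (1 - r)(6 - r) - (2)·(-3) = r^2 - 7r + 12.
This factors as (r - 3)·(r - 4) = 0.
Eigenvalues: 3, 4.

3, 4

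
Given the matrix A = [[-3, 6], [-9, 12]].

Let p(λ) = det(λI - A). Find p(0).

18

p(0) = det(0·I − A) = det(−A) = (−1)^2·det(A).
det(A) = 18, so p(0) = 18.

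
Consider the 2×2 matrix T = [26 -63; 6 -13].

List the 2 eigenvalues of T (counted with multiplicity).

5, 8

det(T - lambda·I) = (26 - lambda)(-13 - lambda) - (-63)·(6) = lambda^2 - 13·lambda + 40.
This factors as (lambda - 5)·(lambda - 8) = 0.
Eigenvalues: 5, 8.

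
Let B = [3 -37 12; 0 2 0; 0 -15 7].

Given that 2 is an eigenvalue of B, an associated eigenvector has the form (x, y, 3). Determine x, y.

1, 1

We need (B - 2I)v = 0.
B - 2I = [[1, -37, 12], [0, 0, 0], [0, -15, 5]].
Row 1: (1)·x + (-37)·y + (12)·3 = 0
Row 2: (0)·x + (0)·y + (0)·3 = 0
Row 3: (0)·x + (-15)·y + (5)·3 = 0
Solving gives x = 1, y = 1.
Check: B·(1, 1, 3) = (2, 2, 6) = 2·(1, 1, 3).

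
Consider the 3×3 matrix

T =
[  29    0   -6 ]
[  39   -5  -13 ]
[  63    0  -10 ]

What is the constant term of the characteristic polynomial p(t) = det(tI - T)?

440

p(0) = det(0·I − T) = det(−T) = (−1)^3·det(T).
det(T) = -440, so p(0) = 440.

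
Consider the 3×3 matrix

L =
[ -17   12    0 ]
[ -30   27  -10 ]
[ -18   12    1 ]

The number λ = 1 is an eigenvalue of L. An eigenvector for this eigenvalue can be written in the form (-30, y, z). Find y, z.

We need (L - 1I)v = 0.
L - 1I = [[-18, 12, 0], [-30, 26, -10], [-18, 12, 0]].
Row 1: (-18)·-30 + (12)·y + (0)·z = 0
Row 2: (-30)·-30 + (26)·y + (-10)·z = 0
Row 3: (-18)·-30 + (12)·y + (0)·z = 0
Solving gives y = -45, z = -27.
Check: L·(-30, -45, -27) = (-30, -45, -27) = 1·(-30, -45, -27).

-45, -27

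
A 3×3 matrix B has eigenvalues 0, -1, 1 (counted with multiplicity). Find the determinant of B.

0

det(B) is the product of the eigenvalues: (0) · (-1) · (1) = 0.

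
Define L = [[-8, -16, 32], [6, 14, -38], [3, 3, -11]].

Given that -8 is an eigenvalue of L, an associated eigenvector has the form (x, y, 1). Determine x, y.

We need (L + 8I)v = 0.
L + 8I = [[0, -16, 32], [6, 22, -38], [3, 3, -3]].
Row 1: (0)·x + (-16)·y + (32)·1 = 0
Row 2: (6)·x + (22)·y + (-38)·1 = 0
Row 3: (3)·x + (3)·y + (-3)·1 = 0
Solving gives x = -1, y = 2.
Check: L·(-1, 2, 1) = (8, -16, -8) = -8·(-1, 2, 1).

-1, 2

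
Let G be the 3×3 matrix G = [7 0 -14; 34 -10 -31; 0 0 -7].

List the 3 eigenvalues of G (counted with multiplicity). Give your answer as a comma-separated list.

-10, -7, 7

Set up det(sI - G) = 0.
Expanding the 3×3 determinant: p(s) = s^3 + 10s^2 - 49s - 490.
Since p(-10) = 0, s = -10 is a root.
Dividing by (s + 10) leaves s^2 - 49.
The quadratic factors as (s + 7)·(s - 7).
Eigenvalues: -10, -7, 7.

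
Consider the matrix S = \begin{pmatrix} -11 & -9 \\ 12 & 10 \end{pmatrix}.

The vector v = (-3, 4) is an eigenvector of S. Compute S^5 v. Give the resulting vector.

(-3, 4)

First find the eigenvalue: Sv = (-3, 4) = 1·(-3, 4), so λ = 1.
Then S^5 v = λ^5·v = 1^5·(-3, 4) = 1·(-3, 4) = (-3, 4).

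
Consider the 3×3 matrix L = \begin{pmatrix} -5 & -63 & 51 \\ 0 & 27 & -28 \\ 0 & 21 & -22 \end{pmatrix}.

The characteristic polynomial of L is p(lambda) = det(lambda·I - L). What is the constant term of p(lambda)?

-30

p(lambda) = lambda^3 - 31·lambda - 30.
The constant term is -30.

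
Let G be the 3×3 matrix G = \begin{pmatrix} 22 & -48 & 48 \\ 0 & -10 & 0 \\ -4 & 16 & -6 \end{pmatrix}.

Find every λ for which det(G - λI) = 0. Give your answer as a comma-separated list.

Set up det(λI - G) = 0.
Expanding along the first row, p(λ) = λ^3 - 6λ^2 - 100λ + 600.
Try λ = 6: p(6) = 0, so 6 is a root.
Factor out (λ - 6): p(λ) = (λ - 6)·(λ^2 - 100).
The quadratic factors as (λ + 10)·(λ - 10).
Eigenvalues: -10, 6, 10.

-10, 6, 10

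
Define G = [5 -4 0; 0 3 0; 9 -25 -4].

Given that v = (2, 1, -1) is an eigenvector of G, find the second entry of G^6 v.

729

First find the eigenvalue: Gv = (6, 3, -3) = 3·(2, 1, -1), so λ = 3.
Then G^6 v = λ^6·v = 3^6·(2, 1, -1) = 729·(2, 1, -1) = (1458, 729, -729).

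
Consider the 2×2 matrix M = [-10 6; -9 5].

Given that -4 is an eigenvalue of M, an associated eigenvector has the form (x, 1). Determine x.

We need (M + 4I)v = 0.
M + 4I = [[-6, 6], [-9, 9]].
Row 1: (-6)·x + (6)·1 = 0
Row 2: (-9)·x + (9)·1 = 0
Solving gives x = 1.
Check: M·(1, 1) = (-4, -4) = -4·(1, 1).

1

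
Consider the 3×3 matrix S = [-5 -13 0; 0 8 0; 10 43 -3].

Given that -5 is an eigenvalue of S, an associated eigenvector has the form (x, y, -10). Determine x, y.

We need (S + 5I)v = 0.
S + 5I = [[0, -13, 0], [0, 13, 0], [10, 43, 2]].
Row 1: (0)·x + (-13)·y + (0)·-10 = 0
Row 2: (0)·x + (13)·y + (0)·-10 = 0
Row 3: (10)·x + (43)·y + (2)·-10 = 0
Solving gives x = 2, y = 0.
Check: S·(2, 0, -10) = (-10, 0, 50) = -5·(2, 0, -10).

2, 0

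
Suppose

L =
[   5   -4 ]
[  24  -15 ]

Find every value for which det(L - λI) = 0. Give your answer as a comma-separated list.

-7, -3

det(L - λI) = (5 - λ)(-15 - λ) - (-4)·(24) = λ^2 + 10λ + 21.
This factors as (λ + 7)·(λ + 3) = 0.
Eigenvalues: -7, -3.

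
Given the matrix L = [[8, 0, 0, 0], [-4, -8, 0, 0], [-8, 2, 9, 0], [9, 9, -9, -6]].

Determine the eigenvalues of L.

L is lower triangular, so its eigenvalues are the diagonal entries.
Diagonal: 8, -8, 9, -6.

-8, -6, 8, 9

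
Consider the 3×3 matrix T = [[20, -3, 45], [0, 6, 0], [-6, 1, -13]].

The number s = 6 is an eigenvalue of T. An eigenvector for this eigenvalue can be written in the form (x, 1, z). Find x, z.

We need (T - 6I)v = 0.
T - 6I = [[14, -3, 45], [0, 0, 0], [-6, 1, -19]].
Row 1: (14)·x + (-3)·1 + (45)·z = 0
Row 2: (0)·x + (0)·1 + (0)·z = 0
Row 3: (-6)·x + (1)·1 + (-19)·z = 0
Solving gives x = -3, z = 1.
Check: T·(-3, 1, 1) = (-18, 6, 6) = 6·(-3, 1, 1).

-3, 1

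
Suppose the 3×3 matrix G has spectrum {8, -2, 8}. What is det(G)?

det(G) is the product of the eigenvalues: (8) · (-2) · (8) = -128.

-128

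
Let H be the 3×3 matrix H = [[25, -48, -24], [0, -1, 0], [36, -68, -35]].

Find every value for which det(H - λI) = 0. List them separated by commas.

Set up det(sI - H) = 0.
Cofactor expansion gives p(s) = s^3 + 11s^2 - s - 11.
Rational-root test: s = 1 gives p(1) = 0.
Factor out (s - 1): p(s) = (s - 1)·(s^2 + 12s + 11).
The quadratic factors as (s + 11)·(s + 1).
Eigenvalues: -11, -1, 1.

-11, -1, 1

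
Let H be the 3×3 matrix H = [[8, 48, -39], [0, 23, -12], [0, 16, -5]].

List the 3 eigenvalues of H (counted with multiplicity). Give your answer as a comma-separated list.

The characteristic polynomial is p(lambda) = det(lambda·I - H).
Cofactor expansion gives p(lambda) = lambda^3 - 26·lambda^2 + 221·lambda - 616.
Rational-root test: lambda = 7 gives p(7) = 0.
Dividing by (lambda - 7) leaves lambda^2 - 19·lambda + 88.
The quadratic factors as (lambda - 8)·(lambda - 11).
Eigenvalues: 7, 8, 11.

7, 8, 11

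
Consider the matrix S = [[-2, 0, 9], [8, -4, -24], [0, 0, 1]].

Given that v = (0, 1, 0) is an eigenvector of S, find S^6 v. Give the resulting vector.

(0, 4096, 0)

First find the eigenvalue: Sv = (0, -4, 0) = -4·(0, 1, 0), so λ = -4.
Then S^6 v = λ^6·v = (-4)^6·(0, 1, 0) = 4096·(0, 1, 0) = (0, 4096, 0).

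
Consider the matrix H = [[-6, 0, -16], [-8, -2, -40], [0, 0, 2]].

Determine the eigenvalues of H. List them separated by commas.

-6, -2, 2

The characteristic polynomial is p(r) = det(rI - H).
Expanding the 3×3 determinant: p(r) = r^3 + 6r^2 - 4r - 24.
Try r = -6: p(-6) = 0, so -6 is a root.
Factor out (r + 6): p(r) = (r + 6)·(r^2 - 4).
The quadratic factors as (r + 2)·(r - 2).
Eigenvalues: -6, -2, 2.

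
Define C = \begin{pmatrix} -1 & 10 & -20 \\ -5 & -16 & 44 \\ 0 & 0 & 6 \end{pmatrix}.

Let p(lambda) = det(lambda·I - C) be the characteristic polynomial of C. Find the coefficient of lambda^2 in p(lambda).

The coefficient of lambda^2 of det(lambda·I - C) is −trace(C).
trace(C) = (-1) + (-16) + (6) = -11, so the coefficient is 11.

11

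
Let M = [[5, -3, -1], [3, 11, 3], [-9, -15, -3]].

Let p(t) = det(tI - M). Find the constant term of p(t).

-60

p(t) = t^3 - 13t^2 + 52t - 60.
The constant term is -60.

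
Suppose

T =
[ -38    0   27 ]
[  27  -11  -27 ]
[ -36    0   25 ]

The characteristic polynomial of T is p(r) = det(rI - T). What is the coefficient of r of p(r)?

165

p(r) = r^3 + 24r^2 + 165r + 242.
The coefficient of r is 165.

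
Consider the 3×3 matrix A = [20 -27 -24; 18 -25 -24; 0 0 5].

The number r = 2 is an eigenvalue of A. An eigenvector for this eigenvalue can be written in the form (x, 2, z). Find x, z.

We need (A - 2I)v = 0.
A - 2I = [[18, -27, -24], [18, -27, -24], [0, 0, 3]].
Row 1: (18)·x + (-27)·2 + (-24)·z = 0
Row 2: (18)·x + (-27)·2 + (-24)·z = 0
Row 3: (0)·x + (0)·2 + (3)·z = 0
Solving gives x = 3, z = 0.
Check: A·(3, 2, 0) = (6, 4, 0) = 2·(3, 2, 0).

3, 0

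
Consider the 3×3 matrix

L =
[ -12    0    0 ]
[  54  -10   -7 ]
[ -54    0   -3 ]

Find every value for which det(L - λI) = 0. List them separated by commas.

Set up det(μI - L) = 0.
Cofactor expansion gives p(μ) = μ^3 + 25μ^2 + 186μ + 360.
Since p(-10) = 0, μ = -10 is a root.
Dividing by (μ + 10) leaves μ^2 + 15μ + 36.
The quadratic factors as (μ + 12)·(μ + 3).
Eigenvalues: -12, -10, -3.

-12, -10, -3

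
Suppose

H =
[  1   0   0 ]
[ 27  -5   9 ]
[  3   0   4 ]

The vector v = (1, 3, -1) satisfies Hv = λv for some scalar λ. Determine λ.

Compute Hv: H·(1, 3, -1) = (1, 3, -1).
Since Hv = λv, compare component 1: 1 = λ·1, so λ = 1.

1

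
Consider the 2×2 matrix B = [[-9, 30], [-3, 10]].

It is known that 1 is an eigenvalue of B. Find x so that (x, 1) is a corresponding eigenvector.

We need (B - 1I)v = 0.
B - 1I = [[-10, 30], [-3, 9]].
Row 1: (-10)·x + (30)·1 = 0
Row 2: (-3)·x + (9)·1 = 0
Solving gives x = 3.
Check: B·(3, 1) = (3, 1) = 1·(3, 1).

3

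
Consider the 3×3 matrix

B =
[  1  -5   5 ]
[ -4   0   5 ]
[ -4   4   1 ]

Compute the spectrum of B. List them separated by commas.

Set up det(λI - B) = 0.
Cofactor expansion gives p(λ) = λ^3 - 2λ^2 - 19λ + 20.
Try λ = 1: p(1) = 0, so 1 is a root.
Factor out (λ - 1): p(λ) = (λ - 1)·(λ^2 - λ - 20).
The quadratic factors as (λ + 4)·(λ - 5).
Eigenvalues: -4, 1, 5.

-4, 1, 5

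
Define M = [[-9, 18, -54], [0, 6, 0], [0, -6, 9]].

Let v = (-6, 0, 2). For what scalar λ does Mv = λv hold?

9

Compute Mv: M·(-6, 0, 2) = (-54, 0, 18).
Since Mv = λv, compare component 1: -54 = λ·-6, so λ = 9.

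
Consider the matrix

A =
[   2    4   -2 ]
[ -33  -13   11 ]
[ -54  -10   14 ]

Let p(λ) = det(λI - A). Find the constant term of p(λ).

-72

p(λ) = λ^3 - 3λ^2 - 46λ - 72.
The constant term is -72.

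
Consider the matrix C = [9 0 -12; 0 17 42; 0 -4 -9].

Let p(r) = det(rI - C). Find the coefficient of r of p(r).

p(r) = r^3 - 17r^2 + 87r - 135.
The coefficient of r is 87.

87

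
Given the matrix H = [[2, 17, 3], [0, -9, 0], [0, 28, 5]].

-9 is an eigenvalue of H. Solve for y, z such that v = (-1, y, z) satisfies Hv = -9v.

We need (H + 9I)v = 0.
H + 9I = [[11, 17, 3], [0, 0, 0], [0, 28, 14]].
Row 1: (11)·-1 + (17)·y + (3)·z = 0
Row 2: (0)·-1 + (0)·y + (0)·z = 0
Row 3: (0)·-1 + (28)·y + (14)·z = 0
Solving gives y = 1, z = -2.
Check: H·(-1, 1, -2) = (9, -9, 18) = -9·(-1, 1, -2).

1, -2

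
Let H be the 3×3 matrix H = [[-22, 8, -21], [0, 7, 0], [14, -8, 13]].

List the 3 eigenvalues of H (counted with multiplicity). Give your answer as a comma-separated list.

The characteristic polynomial is p(s) = det(sI - H).
Expanding along the first row, p(s) = s^3 + 2s^2 - 55s - 56.
Try s = -8: p(-8) = 0, so -8 is a root.
Factor out (s + 8): p(s) = (s + 8)·(s^2 - 6s - 7).
The quadratic factors as (s + 1)·(s - 7).
Eigenvalues: -8, -1, 7.

-8, -1, 7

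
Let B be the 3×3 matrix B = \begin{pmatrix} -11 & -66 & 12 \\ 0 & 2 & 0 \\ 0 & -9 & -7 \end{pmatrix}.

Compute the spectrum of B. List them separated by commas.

-11, -7, 2

Compute the characteristic polynomial p(λ) = det(λI - B).
Expanding the 3×3 determinant: p(λ) = λ^3 + 16λ^2 + 41λ - 154.
Try λ = 2: p(2) = 0, so 2 is a root.
Dividing by (λ - 2) leaves λ^2 + 18λ + 77.
The quadratic factors as (λ + 11)·(λ + 7).
Eigenvalues: -11, -7, 2.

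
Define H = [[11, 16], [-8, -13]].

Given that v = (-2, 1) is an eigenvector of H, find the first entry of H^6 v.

-1458

First find the eigenvalue: Hv = (-6, 3) = 3·(-2, 1), so λ = 3.
Then H^6 v = λ^6·v = 3^6·(-2, 1) = 729·(-2, 1) = (-1458, 729).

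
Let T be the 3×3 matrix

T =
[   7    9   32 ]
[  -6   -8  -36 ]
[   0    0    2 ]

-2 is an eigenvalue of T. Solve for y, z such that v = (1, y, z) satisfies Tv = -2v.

-1, 0

We need (T + 2I)v = 0.
T + 2I = [[9, 9, 32], [-6, -6, -36], [0, 0, 4]].
Row 1: (9)·1 + (9)·y + (32)·z = 0
Row 2: (-6)·1 + (-6)·y + (-36)·z = 0
Row 3: (0)·1 + (0)·y + (4)·z = 0
Solving gives y = -1, z = 0.
Check: T·(1, -1, 0) = (-2, 2, 0) = -2·(1, -1, 0).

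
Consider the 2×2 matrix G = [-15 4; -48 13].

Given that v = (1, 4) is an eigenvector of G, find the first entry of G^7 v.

1

First find the eigenvalue: Gv = (1, 4) = 1·(1, 4), so λ = 1.
Then G^7 v = λ^7·v = 1^7·(1, 4) = 1·(1, 4) = (1, 4).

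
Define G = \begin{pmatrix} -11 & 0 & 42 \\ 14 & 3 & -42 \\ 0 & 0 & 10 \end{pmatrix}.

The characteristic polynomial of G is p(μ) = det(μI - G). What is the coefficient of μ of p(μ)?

p(μ) = μ^3 - 2μ^2 - 113μ + 330.
The coefficient of μ is -113.

-113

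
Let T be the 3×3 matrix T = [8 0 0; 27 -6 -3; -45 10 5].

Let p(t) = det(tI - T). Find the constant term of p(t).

p(t) = t^3 - 7t^2 - 8t.
The constant term is 0.

0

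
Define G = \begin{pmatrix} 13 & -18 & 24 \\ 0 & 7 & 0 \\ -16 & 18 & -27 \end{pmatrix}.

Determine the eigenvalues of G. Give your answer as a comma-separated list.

Set up det(rI - G) = 0.
Expanding the 3×3 determinant: p(r) = r^3 + 7r^2 - 65r - 231.
Rational-root test: r = -3 gives p(-3) = 0.
Dividing by (r + 3) leaves r^2 + 4r - 77.
The quadratic factors as (r + 11)·(r - 7).
Eigenvalues: -11, -3, 7.

-11, -3, 7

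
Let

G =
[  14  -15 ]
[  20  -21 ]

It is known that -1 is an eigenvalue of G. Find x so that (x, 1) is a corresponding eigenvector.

We need (G + 1I)v = 0.
G + 1I = [[15, -15], [20, -20]].
Row 1: (15)·x + (-15)·1 = 0
Row 2: (20)·x + (-20)·1 = 0
Solving gives x = 1.
Check: G·(1, 1) = (-1, -1) = -1·(1, 1).

1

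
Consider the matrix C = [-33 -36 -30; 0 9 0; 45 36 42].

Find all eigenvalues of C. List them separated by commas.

-3, 9, 12

Compute the characteristic polynomial p(s) = det(sI - C).
Expanding the 3×3 determinant: p(s) = s^3 - 18s^2 + 45s + 324.
Rational-root test: s = 12 gives p(12) = 0.
Dividing by (s - 12) leaves s^2 - 6s - 27.
The quadratic factors as (s + 3)·(s - 9).
Eigenvalues: -3, 9, 12.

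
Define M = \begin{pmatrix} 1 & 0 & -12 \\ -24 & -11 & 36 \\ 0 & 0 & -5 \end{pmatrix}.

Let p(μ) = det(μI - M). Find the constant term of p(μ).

-55

p(μ) = μ^3 + 15μ^2 + 39μ - 55.
The constant term is -55.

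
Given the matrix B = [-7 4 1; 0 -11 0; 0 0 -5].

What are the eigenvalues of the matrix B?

-11, -7, -5

B is upper triangular, so its eigenvalues are the diagonal entries.
Diagonal: -7, -11, -5.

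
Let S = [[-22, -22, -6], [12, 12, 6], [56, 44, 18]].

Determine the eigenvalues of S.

Set up det(rI - S) = 0.
Cofactor expansion gives p(r) = r^3 - 8r^2 - 108r + 720.
Rational-root test: r = -10 gives p(-10) = 0.
Factor out (r + 10): p(r) = (r + 10)·(r^2 - 18r + 72).
The quadratic factors as (r - 6)·(r - 12).
Eigenvalues: -10, 6, 12.

-10, 6, 12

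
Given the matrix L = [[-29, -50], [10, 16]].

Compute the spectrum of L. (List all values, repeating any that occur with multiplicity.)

-9, -4

det(L - tI) = (-29 - t)(16 - t) - (-50)·(10) = t^2 + 13t + 36.
This factors as (t + 9)·(t + 4) = 0.
Eigenvalues: -9, -4.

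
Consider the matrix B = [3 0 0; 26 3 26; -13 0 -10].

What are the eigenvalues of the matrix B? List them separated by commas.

The characteristic polynomial is p(s) = det(sI - B).
Cofactor expansion gives p(s) = s^3 + 4s^2 - 51s + 90.
Since p(-10) = 0, s = -10 is a root.
Factor out (s + 10): p(s) = (s + 10)·(s^2 - 6s + 9).
The quadratic factor is (s - 3)^2.
Eigenvalues: -10, 3, 3.

-10, 3, 3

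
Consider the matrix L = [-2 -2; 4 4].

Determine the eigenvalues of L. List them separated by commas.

0, 2

det(L - λI) = (-2 - λ)(4 - λ) - (-2)·(4) = λ^2 - 2λ.
This factors as λ·(λ - 2) = 0.
Eigenvalues: 0, 2.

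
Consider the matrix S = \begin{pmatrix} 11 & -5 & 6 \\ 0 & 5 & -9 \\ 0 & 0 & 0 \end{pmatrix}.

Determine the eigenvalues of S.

0, 5, 11

S is upper triangular, so its eigenvalues are the diagonal entries.
Diagonal: 11, 5, 0.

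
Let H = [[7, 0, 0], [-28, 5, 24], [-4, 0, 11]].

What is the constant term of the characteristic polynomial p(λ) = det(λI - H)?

-385

p(0) = det(0·I − H) = det(−H) = (−1)^3·det(H).
det(H) = 385, so p(0) = -385.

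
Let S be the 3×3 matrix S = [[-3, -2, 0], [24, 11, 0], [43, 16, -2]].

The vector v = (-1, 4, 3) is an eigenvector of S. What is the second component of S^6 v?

62500

First find the eigenvalue: Sv = (-5, 20, 15) = 5·(-1, 4, 3), so λ = 5.
Then S^6 v = λ^6·v = 5^6·(-1, 4, 3) = 15625·(-1, 4, 3) = (-15625, 62500, 46875).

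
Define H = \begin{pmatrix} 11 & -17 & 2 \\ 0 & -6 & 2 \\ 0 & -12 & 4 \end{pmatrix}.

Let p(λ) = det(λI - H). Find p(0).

0

p(0) = det(0·I − H) = det(−H) = (−1)^3·det(H).
det(H) = 0, so p(0) = 0.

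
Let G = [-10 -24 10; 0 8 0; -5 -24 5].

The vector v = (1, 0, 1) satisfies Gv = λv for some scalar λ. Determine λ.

0

Compute Gv: G·(1, 0, 1) = (0, 0, 0).
Since Gv = λv, compare component 1: 0 = λ·1, so λ = 0.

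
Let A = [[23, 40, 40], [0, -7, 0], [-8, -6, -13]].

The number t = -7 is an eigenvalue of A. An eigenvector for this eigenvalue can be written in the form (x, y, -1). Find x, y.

We need (A + 7I)v = 0.
A + 7I = [[30, 40, 40], [0, 0, 0], [-8, -6, -6]].
Row 1: (30)·x + (40)·y + (40)·-1 = 0
Row 2: (0)·x + (0)·y + (0)·-1 = 0
Row 3: (-8)·x + (-6)·y + (-6)·-1 = 0
Solving gives x = 0, y = 1.
Check: A·(0, 1, -1) = (0, -7, 7) = -7·(0, 1, -1).

0, 1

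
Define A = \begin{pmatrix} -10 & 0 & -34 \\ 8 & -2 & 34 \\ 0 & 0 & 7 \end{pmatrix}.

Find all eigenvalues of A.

Compute the characteristic polynomial p(s) = det(sI - A).
Expanding along the first row, p(s) = s^3 + 5s^2 - 64s - 140.
Since p(-2) = 0, s = -2 is a root.
Factor out (s + 2): p(s) = (s + 2)·(s^2 + 3s - 70).
The quadratic factors as (s + 10)·(s - 7).
Eigenvalues: -10, -2, 7.

-10, -2, 7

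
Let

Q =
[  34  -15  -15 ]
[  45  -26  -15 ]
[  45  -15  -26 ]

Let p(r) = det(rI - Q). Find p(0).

p(0) = det(0·I − Q) = det(−Q) = (−1)^3·det(Q).
det(Q) = 484, so p(0) = -484.

-484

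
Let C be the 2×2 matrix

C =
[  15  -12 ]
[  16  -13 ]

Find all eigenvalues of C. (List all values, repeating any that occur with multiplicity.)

det(C - rI) = (15 - r)(-13 - r) - (-12)·(16) = r^2 - 2r - 3.
This factors as (r + 1)·(r - 3) = 0.
Eigenvalues: -1, 3.

-1, 3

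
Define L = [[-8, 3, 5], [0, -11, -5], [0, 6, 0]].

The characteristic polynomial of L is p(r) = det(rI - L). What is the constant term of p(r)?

p(r) = r^3 + 19r^2 + 118r + 240.
The constant term is 240.

240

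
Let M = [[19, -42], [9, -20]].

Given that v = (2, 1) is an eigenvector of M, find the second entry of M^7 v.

First find the eigenvalue: Mv = (-4, -2) = -2·(2, 1), so λ = -2.
Then M^7 v = λ^7·v = (-2)^7·(2, 1) = -128·(2, 1) = (-256, -128).

-128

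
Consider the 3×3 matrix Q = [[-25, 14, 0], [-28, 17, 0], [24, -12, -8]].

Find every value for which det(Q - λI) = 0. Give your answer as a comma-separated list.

-11, -8, 3

Set up det(λI - Q) = 0.
Expanding along the first row, p(λ) = λ^3 + 16λ^2 + 31λ - 264.
Rational-root test: λ = -8 gives p(-8) = 0.
Factor out (λ + 8): p(λ) = (λ + 8)·(λ^2 + 8λ - 33).
The quadratic factors as (λ + 11)·(λ - 3).
Eigenvalues: -11, -8, 3.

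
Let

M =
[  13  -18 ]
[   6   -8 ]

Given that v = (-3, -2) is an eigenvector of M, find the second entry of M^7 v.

First find the eigenvalue: Mv = (-3, -2) = 1·(-3, -2), so λ = 1.
Then M^7 v = λ^7·v = 1^7·(-3, -2) = 1·(-3, -2) = (-3, -2).

-2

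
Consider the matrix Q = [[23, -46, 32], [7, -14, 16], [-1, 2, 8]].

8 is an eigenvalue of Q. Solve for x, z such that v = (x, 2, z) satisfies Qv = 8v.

We need (Q - 8I)v = 0.
Q - 8I = [[15, -46, 32], [7, -22, 16], [-1, 2, 0]].
Row 1: (15)·x + (-46)·2 + (32)·z = 0
Row 2: (7)·x + (-22)·2 + (16)·z = 0
Row 3: (-1)·x + (2)·2 + (0)·z = 0
Solving gives x = 4, z = 1.
Check: Q·(4, 2, 1) = (32, 16, 8) = 8·(4, 2, 1).

4, 1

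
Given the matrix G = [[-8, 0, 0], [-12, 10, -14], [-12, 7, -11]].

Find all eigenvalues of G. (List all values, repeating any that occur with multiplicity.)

Set up det(lambda·I - G) = 0.
Expanding along the first row, p(lambda) = lambda^3 + 9·lambda^2 - 4·lambda - 96.
Since p(-4) = 0, lambda = -4 is a root.
Factor out (lambda + 4): p(lambda) = (lambda + 4)·(lambda^2 + 5·lambda - 24).
The quadratic factors as (lambda + 8)·(lambda - 3).
Eigenvalues: -8, -4, 3.

-8, -4, 3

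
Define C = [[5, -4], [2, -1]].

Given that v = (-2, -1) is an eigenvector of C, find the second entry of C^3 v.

First find the eigenvalue: Cv = (-6, -3) = 3·(-2, -1), so λ = 3.
Then C^3 v = λ^3·v = 3^3·(-2, -1) = 27·(-2, -1) = (-54, -27).

-27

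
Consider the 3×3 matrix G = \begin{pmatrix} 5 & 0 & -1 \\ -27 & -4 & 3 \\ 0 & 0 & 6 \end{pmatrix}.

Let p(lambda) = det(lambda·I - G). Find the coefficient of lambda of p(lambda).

-14

p(lambda) = lambda^3 - 7·lambda^2 - 14·lambda + 120.
The coefficient of lambda is -14.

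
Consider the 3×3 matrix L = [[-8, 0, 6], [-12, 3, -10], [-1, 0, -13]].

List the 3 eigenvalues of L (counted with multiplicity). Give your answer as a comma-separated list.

-11, -10, 3

The characteristic polynomial is p(r) = det(rI - L).
Expanding along the first row, p(r) = r^3 + 18r^2 + 47r - 330.
Since p(3) = 0, r = 3 is a root.
Factor out (r - 3): p(r) = (r - 3)·(r^2 + 21r + 110).
The quadratic factors as (r + 11)·(r + 10).
Eigenvalues: -11, -10, 3.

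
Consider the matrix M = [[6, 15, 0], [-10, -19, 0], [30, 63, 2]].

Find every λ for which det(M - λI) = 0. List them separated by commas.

Set up det(λI - M) = 0.
Expanding the 3×3 determinant: p(λ) = λ^3 + 11λ^2 + 10λ - 72.
Try λ = -4: p(-4) = 0, so -4 is a root.
Dividing by (λ + 4) leaves λ^2 + 7λ - 18.
The quadratic factors as (λ + 9)·(λ - 2).
Eigenvalues: -9, -4, 2.

-9, -4, 2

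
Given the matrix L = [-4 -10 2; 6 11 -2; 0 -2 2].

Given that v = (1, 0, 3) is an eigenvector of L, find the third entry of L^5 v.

96

First find the eigenvalue: Lv = (2, 0, 6) = 2·(1, 0, 3), so λ = 2.
Then L^5 v = λ^5·v = 2^5·(1, 0, 3) = 32·(1, 0, 3) = (32, 0, 96).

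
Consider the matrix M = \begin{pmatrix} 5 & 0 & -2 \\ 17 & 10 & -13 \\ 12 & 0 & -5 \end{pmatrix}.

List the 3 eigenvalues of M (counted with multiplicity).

Compute the characteristic polynomial p(λ) = det(λI - M).
Expanding the 3×3 determinant: p(λ) = λ^3 - 10λ^2 - λ + 10.
Since p(10) = 0, λ = 10 is a root.
Factor out (λ - 10): p(λ) = (λ - 10)·(λ^2 - 1).
The quadratic factors as (λ + 1)·(λ - 1).
Eigenvalues: -1, 1, 10.

-1, 1, 10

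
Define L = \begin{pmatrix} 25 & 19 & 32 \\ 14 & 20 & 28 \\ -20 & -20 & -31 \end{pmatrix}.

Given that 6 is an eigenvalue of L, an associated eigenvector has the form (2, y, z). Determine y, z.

-2, 0

We need (L - 6I)v = 0.
L - 6I = [[19, 19, 32], [14, 14, 28], [-20, -20, -37]].
Row 1: (19)·2 + (19)·y + (32)·z = 0
Row 2: (14)·2 + (14)·y + (28)·z = 0
Row 3: (-20)·2 + (-20)·y + (-37)·z = 0
Solving gives y = -2, z = 0.
Check: L·(2, -2, 0) = (12, -12, 0) = 6·(2, -2, 0).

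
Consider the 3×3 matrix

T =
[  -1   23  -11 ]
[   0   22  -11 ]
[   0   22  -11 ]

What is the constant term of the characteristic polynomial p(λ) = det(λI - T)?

p(0) = det(0·I − T) = det(−T) = (−1)^3·det(T).
det(T) = 0, so p(0) = 0.

0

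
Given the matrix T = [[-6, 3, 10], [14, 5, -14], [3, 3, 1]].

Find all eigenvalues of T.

-9, 4, 5

Set up det(λI - T) = 0.
Expanding the 3×3 determinant: p(λ) = λ^3 - 61λ + 180.
Try λ = 5: p(5) = 0, so 5 is a root.
Dividing by (λ - 5) leaves λ^2 + 5λ - 36.
The quadratic factors as (λ + 9)·(λ - 4).
Eigenvalues: -9, 4, 5.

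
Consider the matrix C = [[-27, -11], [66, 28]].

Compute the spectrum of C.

-5, 6

det(C - tI) = (-27 - t)(28 - t) - (-11)·(66) = t^2 - t - 30.
This factors as (t + 5)·(t - 6) = 0.
Eigenvalues: -5, 6.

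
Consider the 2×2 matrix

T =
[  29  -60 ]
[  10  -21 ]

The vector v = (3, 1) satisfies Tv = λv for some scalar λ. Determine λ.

Compute Tv: T·(3, 1) = (27, 9).
Since Tv = λv, compare component 1: 27 = λ·3, so λ = 9.

9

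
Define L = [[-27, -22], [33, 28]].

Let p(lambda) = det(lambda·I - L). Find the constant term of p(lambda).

p(lambda) = lambda^2 - lambda - 30.
The constant term is -30.

-30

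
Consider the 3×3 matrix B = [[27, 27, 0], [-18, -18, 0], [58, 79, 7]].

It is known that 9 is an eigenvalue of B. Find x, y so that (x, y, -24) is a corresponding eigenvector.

We need (B - 9I)v = 0.
B - 9I = [[18, 27, 0], [-18, -27, 0], [58, 79, -2]].
Row 1: (18)·x + (27)·y + (0)·-24 = 0
Row 2: (-18)·x + (-27)·y + (0)·-24 = 0
Row 3: (58)·x + (79)·y + (-2)·-24 = 0
Solving gives x = -9, y = 6.
Check: B·(-9, 6, -24) = (-81, 54, -216) = 9·(-9, 6, -24).

-9, 6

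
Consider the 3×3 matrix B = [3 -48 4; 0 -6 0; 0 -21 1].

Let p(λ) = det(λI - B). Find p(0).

18

p(0) = det(0·I − B) = det(−B) = (−1)^3·det(B).
det(B) = -18, so p(0) = 18.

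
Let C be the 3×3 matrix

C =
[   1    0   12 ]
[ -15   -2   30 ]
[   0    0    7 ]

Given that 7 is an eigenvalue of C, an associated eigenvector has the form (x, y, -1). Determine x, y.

-2, 0

We need (C - 7I)v = 0.
C - 7I = [[-6, 0, 12], [-15, -9, 30], [0, 0, 0]].
Row 1: (-6)·x + (0)·y + (12)·-1 = 0
Row 2: (-15)·x + (-9)·y + (30)·-1 = 0
Row 3: (0)·x + (0)·y + (0)·-1 = 0
Solving gives x = -2, y = 0.
Check: C·(-2, 0, -1) = (-14, 0, -7) = 7·(-2, 0, -1).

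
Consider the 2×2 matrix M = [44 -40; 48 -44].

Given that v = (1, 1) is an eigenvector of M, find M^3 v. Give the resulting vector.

(64, 64)

First find the eigenvalue: Mv = (4, 4) = 4·(1, 1), so λ = 4.
Then M^3 v = λ^3·v = 4^3·(1, 1) = 64·(1, 1) = (64, 64).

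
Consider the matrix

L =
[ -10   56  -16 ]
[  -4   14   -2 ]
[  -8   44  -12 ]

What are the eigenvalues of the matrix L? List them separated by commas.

The characteristic polynomial is p(t) = det(tI - L).
Expanding along the first row, p(t) = t^3 + 8t^2 - 4t - 32.
Since p(-2) = 0, t = -2 is a root.
Factor out (t + 2): p(t) = (t + 2)·(t^2 + 6t - 16).
The quadratic factors as (t + 8)·(t - 2).
Eigenvalues: -8, -2, 2.

-8, -2, 2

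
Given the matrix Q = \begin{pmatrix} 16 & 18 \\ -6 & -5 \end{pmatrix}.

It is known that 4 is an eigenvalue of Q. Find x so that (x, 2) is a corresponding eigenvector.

We need (Q - 4I)v = 0.
Q - 4I = [[12, 18], [-6, -9]].
Row 1: (12)·x + (18)·2 = 0
Row 2: (-6)·x + (-9)·2 = 0
Solving gives x = -3.
Check: Q·(-3, 2) = (-12, 8) = 4·(-3, 2).

-3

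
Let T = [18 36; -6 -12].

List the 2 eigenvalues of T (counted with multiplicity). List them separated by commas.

0, 6

det(T - μI) = (18 - μ)(-12 - μ) - (36)·(-6) = μ^2 - 6μ.
This factors as μ·(μ - 6) = 0.
Eigenvalues: 0, 6.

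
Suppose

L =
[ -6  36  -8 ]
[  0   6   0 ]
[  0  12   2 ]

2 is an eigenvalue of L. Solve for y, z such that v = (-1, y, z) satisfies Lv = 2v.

We need (L - 2I)v = 0.
L - 2I = [[-8, 36, -8], [0, 4, 0], [0, 12, 0]].
Row 1: (-8)·-1 + (36)·y + (-8)·z = 0
Row 2: (0)·-1 + (4)·y + (0)·z = 0
Row 3: (0)·-1 + (12)·y + (0)·z = 0
Solving gives y = 0, z = 1.
Check: L·(-1, 0, 1) = (-2, 0, 2) = 2·(-1, 0, 1).

0, 1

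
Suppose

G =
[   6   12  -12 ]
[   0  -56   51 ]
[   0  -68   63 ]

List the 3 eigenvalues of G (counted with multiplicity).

Compute the characteristic polynomial p(lambda) = det(lambda·I - G).
Expanding along the first row, p(lambda) = lambda^3 - 13·lambda^2 - 18·lambda + 360.
Since p(-5) = 0, lambda = -5 is a root.
Dividing by (lambda + 5) leaves lambda^2 - 18·lambda + 72.
The quadratic factors as (lambda - 6)·(lambda - 12).
Eigenvalues: -5, 6, 12.

-5, 6, 12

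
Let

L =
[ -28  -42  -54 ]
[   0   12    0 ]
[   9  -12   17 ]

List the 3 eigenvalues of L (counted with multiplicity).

Compute the characteristic polynomial p(t) = det(tI - L).
Cofactor expansion gives p(t) = t^3 - t^2 - 122t - 120.
Since p(-1) = 0, t = -1 is a root.
Dividing by (t + 1) leaves t^2 - 2t - 120.
The quadratic factors as (t + 10)·(t - 12).
Eigenvalues: -10, -1, 12.

-10, -1, 12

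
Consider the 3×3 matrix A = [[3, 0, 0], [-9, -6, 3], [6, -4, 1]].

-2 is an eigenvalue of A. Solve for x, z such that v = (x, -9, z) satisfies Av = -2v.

0, -12

We need (A + 2I)v = 0.
A + 2I = [[5, 0, 0], [-9, -4, 3], [6, -4, 3]].
Row 1: (5)·x + (0)·-9 + (0)·z = 0
Row 2: (-9)·x + (-4)·-9 + (3)·z = 0
Row 3: (6)·x + (-4)·-9 + (3)·z = 0
Solving gives x = 0, z = -12.
Check: A·(0, -9, -12) = (0, 18, 24) = -2·(0, -9, -12).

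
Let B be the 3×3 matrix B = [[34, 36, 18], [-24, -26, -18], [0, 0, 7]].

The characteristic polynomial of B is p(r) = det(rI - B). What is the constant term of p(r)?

140

p(r) = r^3 - 15r^2 + 36r + 140.
The constant term is 140.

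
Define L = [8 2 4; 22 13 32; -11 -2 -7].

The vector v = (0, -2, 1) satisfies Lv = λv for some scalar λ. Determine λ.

Compute Lv: L·(0, -2, 1) = (0, 6, -3).
Since Lv = λv, compare component 2: 6 = λ·-2, so λ = -3.

-3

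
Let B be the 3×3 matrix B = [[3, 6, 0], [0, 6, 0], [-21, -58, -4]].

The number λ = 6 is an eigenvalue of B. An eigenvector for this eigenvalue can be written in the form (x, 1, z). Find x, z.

We need (B - 6I)v = 0.
B - 6I = [[-3, 6, 0], [0, 0, 0], [-21, -58, -10]].
Row 1: (-3)·x + (6)·1 + (0)·z = 0
Row 2: (0)·x + (0)·1 + (0)·z = 0
Row 3: (-21)·x + (-58)·1 + (-10)·z = 0
Solving gives x = 2, z = -10.
Check: B·(2, 1, -10) = (12, 6, -60) = 6·(2, 1, -10).

2, -10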